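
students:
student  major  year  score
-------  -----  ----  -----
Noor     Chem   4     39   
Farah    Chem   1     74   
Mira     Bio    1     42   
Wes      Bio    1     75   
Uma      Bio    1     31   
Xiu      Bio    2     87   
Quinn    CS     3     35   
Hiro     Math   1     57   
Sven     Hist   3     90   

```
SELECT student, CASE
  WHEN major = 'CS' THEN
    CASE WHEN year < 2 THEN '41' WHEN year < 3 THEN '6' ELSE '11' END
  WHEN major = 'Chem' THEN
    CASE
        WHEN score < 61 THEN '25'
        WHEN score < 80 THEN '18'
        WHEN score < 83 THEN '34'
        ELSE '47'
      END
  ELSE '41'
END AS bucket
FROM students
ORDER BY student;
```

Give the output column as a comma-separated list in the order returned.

18, 41, 41, 25, 11, 41, 41, 41, 41

student=Farah: major='Chem' → inner[score < 80] → 18
student=Hiro: major='Math' → outer ELSE → 41
student=Mira: major='Bio' → outer ELSE → 41
student=Noor: major='Chem' → inner[score < 61] → 25
student=Quinn: major='CS' → inner[ELSE] → 11
student=Sven: major='Hist' → outer ELSE → 41
student=Uma: major='Bio' → outer ELSE → 41
student=Wes: major='Bio' → outer ELSE → 41
student=Xiu: major='Bio' → outer ELSE → 41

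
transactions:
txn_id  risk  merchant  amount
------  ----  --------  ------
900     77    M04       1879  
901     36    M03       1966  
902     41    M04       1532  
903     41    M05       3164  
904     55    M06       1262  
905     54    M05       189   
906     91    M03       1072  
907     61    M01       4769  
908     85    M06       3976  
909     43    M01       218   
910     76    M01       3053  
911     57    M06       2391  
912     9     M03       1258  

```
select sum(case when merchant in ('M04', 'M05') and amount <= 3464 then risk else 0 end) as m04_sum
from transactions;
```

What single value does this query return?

213

txn_id=900: ✓ → 77
txn_id=901: ✗
txn_id=902: ✓ → 41
txn_id=903: ✓ → 41
txn_id=904: ✗
txn_id=905: ✓ → 54
txn_id=906: ✗
txn_id=907: ✗
txn_id=908: ✗
txn_id=909: ✗
txn_id=910: ✗
txn_id=911: ✗
txn_id=912: ✗
m04_sum = 77 + 41 + 41 + 54 = 213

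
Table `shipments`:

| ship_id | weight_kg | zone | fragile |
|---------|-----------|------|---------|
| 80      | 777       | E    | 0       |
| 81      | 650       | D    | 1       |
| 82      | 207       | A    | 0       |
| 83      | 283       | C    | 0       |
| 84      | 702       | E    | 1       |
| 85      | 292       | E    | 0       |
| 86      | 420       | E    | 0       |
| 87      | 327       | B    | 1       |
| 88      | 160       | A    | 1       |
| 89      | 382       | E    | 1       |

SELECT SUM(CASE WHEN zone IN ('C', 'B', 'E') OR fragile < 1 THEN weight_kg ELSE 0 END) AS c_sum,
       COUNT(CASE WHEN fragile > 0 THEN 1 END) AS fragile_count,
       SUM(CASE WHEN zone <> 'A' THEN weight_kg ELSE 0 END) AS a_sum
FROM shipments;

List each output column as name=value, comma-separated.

[c_sum: zone IN ('C', 'B', 'E') OR fragile < 1]
ship_id=80: ✓ → 777
ship_id=81: ✗
ship_id=82: ✓ → 207
ship_id=83: ✓ → 283
ship_id=84: ✓ → 702
ship_id=85: ✓ → 292
ship_id=86: ✓ → 420
ship_id=87: ✓ → 327
ship_id=88: ✗
ship_id=89: ✓ → 382
c_sum = 777 + 207 + 283 + 702 + 292 + 420 + 327 + 382 = 3390
—
[fragile_count: fragile > 0]
ship_id=80: ✗
ship_id=81: ✓ → 1
ship_id=82: ✗
ship_id=83: ✗
ship_id=84: ✓ → 1
ship_id=85: ✗
ship_id=86: ✗
ship_id=87: ✓ → 1
ship_id=88: ✓ → 1
ship_id=89: ✓ → 1
fragile_count = COUNT(1, 1, 1, 1, 1) = 5
—
[a_sum: zone <> 'A']
ship_id=80: ✓ → 777
ship_id=81: ✓ → 650
ship_id=82: ✗
ship_id=83: ✓ → 283
ship_id=84: ✓ → 702
ship_id=85: ✓ → 292
ship_id=86: ✓ → 420
ship_id=87: ✓ → 327
ship_id=88: ✗
ship_id=89: ✓ → 382
a_sum = 777 + 650 + 283 + 702 + 292 + 420 + 327 + 382 = 3833

c_sum=3390, fragile_count=5, a_sum=3833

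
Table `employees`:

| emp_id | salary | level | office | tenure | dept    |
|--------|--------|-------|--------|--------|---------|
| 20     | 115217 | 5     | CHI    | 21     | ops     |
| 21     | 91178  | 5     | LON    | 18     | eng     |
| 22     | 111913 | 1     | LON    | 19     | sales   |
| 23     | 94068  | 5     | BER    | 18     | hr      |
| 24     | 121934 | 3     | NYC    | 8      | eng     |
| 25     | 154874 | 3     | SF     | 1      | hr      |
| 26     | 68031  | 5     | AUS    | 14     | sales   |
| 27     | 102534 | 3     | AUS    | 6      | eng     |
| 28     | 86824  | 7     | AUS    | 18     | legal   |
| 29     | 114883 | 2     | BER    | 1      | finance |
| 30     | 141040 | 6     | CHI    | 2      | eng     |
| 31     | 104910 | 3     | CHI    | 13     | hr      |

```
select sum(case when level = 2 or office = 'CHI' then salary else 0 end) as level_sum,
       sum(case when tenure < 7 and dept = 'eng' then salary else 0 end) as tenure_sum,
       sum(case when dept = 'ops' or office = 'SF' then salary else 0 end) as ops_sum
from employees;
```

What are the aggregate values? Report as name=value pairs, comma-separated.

[level_sum: level = 2 or office = 'CHI']
emp_id=20: ✓ → 115217
emp_id=21: ✗
emp_id=22: ✗
emp_id=23: ✗
emp_id=24: ✗
emp_id=25: ✗
emp_id=26: ✗
emp_id=27: ✗
emp_id=28: ✗
emp_id=29: ✓ → 114883
emp_id=30: ✓ → 141040
emp_id=31: ✓ → 104910
level_sum = 115217 + 114883 + 141040 + 104910 = 476050
—
[tenure_sum: tenure < 7 and dept = 'eng']
emp_id=20: ✗
emp_id=21: ✗
emp_id=22: ✗
emp_id=23: ✗
emp_id=24: ✗
emp_id=25: ✗
emp_id=26: ✗
emp_id=27: ✓ → 102534
emp_id=28: ✗
emp_id=29: ✗
emp_id=30: ✓ → 141040
emp_id=31: ✗
tenure_sum = 102534 + 141040 = 243574
—
[ops_sum: dept = 'ops' or office = 'SF']
emp_id=20: ✓ → 115217
emp_id=21: ✗
emp_id=22: ✗
emp_id=23: ✗
emp_id=24: ✗
emp_id=25: ✓ → 154874
emp_id=26: ✗
emp_id=27: ✗
emp_id=28: ✗
emp_id=29: ✗
emp_id=30: ✗
emp_id=31: ✗
ops_sum = 115217 + 154874 = 270091

level_sum=476050, tenure_sum=243574, ops_sum=270091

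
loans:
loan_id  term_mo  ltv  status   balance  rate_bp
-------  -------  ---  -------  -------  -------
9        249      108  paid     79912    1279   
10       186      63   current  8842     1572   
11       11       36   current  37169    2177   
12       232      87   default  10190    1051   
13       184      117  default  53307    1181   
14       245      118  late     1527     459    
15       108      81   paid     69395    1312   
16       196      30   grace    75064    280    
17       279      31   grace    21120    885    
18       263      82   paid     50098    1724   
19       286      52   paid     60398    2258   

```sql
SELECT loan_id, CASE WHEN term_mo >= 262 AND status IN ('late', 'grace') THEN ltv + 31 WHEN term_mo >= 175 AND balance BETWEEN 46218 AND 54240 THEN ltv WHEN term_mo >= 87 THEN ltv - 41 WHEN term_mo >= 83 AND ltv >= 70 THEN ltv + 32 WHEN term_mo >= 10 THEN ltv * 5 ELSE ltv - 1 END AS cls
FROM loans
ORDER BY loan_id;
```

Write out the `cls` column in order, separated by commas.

loan_id=9: term_mo >= 87 → 67
loan_id=10: term_mo >= 87 → 22
loan_id=11: term_mo >= 10 → 180
loan_id=12: term_mo >= 87 → 46
loan_id=13: term_mo >= 175 AND balance BETWEEN 46218 AND 54240 → 117
loan_id=14: term_mo >= 87 → 77
loan_id=15: term_mo >= 87 → 40
loan_id=16: term_mo >= 87 → -11
loan_id=17: term_mo >= 262 AND status IN ('late', 'grace') → 62
loan_id=18: term_mo >= 175 AND balance BETWEEN 46218 AND 54240 → 82
loan_id=19: term_mo >= 87 → 11

67, 22, 180, 46, 117, 77, 40, -11, 62, 82, 11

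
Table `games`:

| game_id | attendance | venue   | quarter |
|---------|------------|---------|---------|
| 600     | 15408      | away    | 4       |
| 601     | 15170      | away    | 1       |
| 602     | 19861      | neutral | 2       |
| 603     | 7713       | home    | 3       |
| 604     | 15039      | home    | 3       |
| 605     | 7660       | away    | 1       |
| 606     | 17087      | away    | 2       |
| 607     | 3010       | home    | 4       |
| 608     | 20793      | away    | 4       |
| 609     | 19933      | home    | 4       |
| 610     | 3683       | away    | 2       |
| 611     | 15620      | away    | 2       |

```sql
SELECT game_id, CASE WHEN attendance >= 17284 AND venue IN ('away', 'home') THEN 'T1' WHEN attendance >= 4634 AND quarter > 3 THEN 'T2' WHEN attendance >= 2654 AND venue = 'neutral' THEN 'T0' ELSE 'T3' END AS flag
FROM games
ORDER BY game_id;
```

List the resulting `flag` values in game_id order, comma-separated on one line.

T2, T3, T0, T3, T3, T3, T3, T3, T1, T1, T3, T3

game_id=600: attendance >= 4634 AND quarter > 3 → T2
game_id=601: ELSE → T3
game_id=602: attendance >= 2654 AND venue = 'neutral' → T0
game_id=603: ELSE → T3
game_id=604: ELSE → T3
game_id=605: ELSE → T3
game_id=606: ELSE → T3
game_id=607: ELSE → T3
game_id=608: attendance >= 17284 AND venue IN ('away', 'home') → T1
game_id=609: attendance >= 17284 AND venue IN ('away', 'home') → T1
game_id=610: ELSE → T3
game_id=611: ELSE → T3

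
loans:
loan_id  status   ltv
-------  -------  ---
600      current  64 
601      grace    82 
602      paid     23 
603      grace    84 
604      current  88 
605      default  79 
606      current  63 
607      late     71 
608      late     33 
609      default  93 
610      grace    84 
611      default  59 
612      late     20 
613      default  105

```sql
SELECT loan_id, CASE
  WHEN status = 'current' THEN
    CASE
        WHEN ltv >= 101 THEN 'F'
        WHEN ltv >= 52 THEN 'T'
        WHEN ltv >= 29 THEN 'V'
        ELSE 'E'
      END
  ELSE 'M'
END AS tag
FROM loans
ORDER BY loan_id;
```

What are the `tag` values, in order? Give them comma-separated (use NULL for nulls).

loan_id=600: status='current' → inner[ltv >= 52] → T
loan_id=601: status='grace' → outer ELSE → M
loan_id=602: status='paid' → outer ELSE → M
loan_id=603: status='grace' → outer ELSE → M
loan_id=604: status='current' → inner[ltv >= 52] → T
loan_id=605: status='default' → outer ELSE → M
loan_id=606: status='current' → inner[ltv >= 52] → T
loan_id=607: status='late' → outer ELSE → M
loan_id=608: status='late' → outer ELSE → M
loan_id=609: status='default' → outer ELSE → M
loan_id=610: status='grace' → outer ELSE → M
loan_id=611: status='default' → outer ELSE → M
loan_id=612: status='late' → outer ELSE → M
loan_id=613: status='default' → outer ELSE → M

T, M, M, M, T, M, T, M, M, M, M, M, M, M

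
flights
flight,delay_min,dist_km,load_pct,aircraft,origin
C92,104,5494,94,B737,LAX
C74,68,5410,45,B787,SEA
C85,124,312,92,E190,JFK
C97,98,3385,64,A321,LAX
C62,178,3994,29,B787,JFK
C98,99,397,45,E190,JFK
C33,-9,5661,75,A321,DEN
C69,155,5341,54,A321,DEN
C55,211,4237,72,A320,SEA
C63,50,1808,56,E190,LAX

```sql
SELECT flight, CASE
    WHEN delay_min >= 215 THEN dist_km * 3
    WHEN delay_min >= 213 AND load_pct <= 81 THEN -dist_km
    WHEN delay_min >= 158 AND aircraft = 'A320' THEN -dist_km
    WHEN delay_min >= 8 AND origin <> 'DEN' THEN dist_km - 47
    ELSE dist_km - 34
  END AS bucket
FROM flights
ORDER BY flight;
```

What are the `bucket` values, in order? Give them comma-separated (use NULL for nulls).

5627, -4237, 3947, 1761, 5307, 5363, 265, 5447, 3338, 350

flight=C33: ELSE → 5627
flight=C55: delay_min >= 158 AND aircraft = 'A320' → -4237
flight=C62: delay_min >= 8 AND origin <> 'DEN' → 3947
flight=C63: delay_min >= 8 AND origin <> 'DEN' → 1761
flight=C69: ELSE → 5307
flight=C74: delay_min >= 8 AND origin <> 'DEN' → 5363
flight=C85: delay_min >= 8 AND origin <> 'DEN' → 265
flight=C92: delay_min >= 8 AND origin <> 'DEN' → 5447
flight=C97: delay_min >= 8 AND origin <> 'DEN' → 3338
flight=C98: delay_min >= 8 AND origin <> 'DEN' → 350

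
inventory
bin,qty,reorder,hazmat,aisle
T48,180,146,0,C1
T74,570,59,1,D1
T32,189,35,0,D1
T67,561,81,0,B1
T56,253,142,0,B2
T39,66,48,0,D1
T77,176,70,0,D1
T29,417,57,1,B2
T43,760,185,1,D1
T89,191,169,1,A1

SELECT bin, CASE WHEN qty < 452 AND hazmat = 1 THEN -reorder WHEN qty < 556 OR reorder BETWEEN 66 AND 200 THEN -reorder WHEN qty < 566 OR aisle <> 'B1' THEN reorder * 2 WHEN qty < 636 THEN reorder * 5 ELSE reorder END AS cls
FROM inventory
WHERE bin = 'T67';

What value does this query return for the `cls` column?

-81

bin = T67: qty=561, reorder=81, hazmat=0, aisle=B1.
qty < 452 AND hazmat = 1 → false
qty < 556 OR reorder BETWEEN 66 AND 200 → true → -81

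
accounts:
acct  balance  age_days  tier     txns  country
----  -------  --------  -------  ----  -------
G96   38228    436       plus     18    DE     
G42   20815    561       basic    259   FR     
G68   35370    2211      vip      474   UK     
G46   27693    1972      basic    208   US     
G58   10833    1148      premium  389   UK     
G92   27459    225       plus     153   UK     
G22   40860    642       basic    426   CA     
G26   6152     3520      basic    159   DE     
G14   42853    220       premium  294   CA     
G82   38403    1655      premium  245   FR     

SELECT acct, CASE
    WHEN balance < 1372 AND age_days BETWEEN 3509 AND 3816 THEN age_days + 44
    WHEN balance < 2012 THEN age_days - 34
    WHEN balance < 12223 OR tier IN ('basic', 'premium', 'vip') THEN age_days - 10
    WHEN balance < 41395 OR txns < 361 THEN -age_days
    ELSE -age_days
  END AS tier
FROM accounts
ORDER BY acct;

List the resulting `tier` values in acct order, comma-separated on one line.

acct=G14: balance < 12223 OR tier IN ('basic', 'premium', 'vip') → 210
acct=G22: balance < 12223 OR tier IN ('basic', 'premium', 'vip') → 632
acct=G26: balance < 12223 OR tier IN ('basic', 'premium', 'vip') → 3510
acct=G42: balance < 12223 OR tier IN ('basic', 'premium', 'vip') → 551
acct=G46: balance < 12223 OR tier IN ('basic', 'premium', 'vip') → 1962
acct=G58: balance < 12223 OR tier IN ('basic', 'premium', 'vip') → 1138
acct=G68: balance < 12223 OR tier IN ('basic', 'premium', 'vip') → 2201
acct=G82: balance < 12223 OR tier IN ('basic', 'premium', 'vip') → 1645
acct=G92: balance < 41395 OR txns < 361 → -225
acct=G96: balance < 41395 OR txns < 361 → -436

210, 632, 3510, 551, 1962, 1138, 2201, 1645, -225, -436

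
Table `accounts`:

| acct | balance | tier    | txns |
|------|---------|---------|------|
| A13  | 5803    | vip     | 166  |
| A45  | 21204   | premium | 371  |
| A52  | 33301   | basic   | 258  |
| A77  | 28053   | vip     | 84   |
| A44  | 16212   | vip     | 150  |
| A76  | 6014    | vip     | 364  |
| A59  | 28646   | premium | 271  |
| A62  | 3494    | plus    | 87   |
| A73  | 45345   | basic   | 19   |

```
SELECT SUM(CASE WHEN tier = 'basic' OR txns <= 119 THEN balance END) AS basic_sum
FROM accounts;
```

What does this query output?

acct=A13: ✗
acct=A45: ✗
acct=A52: ✓ → 33301
acct=A77: ✓ → 28053
acct=A44: ✗
acct=A76: ✗
acct=A59: ✗
acct=A62: ✓ → 3494
acct=A73: ✓ → 45345
basic_sum = 33301 + 28053 + 3494 + 45345 = 110193

110193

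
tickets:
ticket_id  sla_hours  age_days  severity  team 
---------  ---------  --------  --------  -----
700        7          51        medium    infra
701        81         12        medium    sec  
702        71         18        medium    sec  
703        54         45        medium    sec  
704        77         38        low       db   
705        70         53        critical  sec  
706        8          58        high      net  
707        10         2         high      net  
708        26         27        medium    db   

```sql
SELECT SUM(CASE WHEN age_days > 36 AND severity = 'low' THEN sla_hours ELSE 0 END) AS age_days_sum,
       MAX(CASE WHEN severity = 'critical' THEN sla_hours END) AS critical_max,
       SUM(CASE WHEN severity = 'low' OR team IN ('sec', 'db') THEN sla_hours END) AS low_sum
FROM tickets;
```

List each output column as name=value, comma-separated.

age_days_sum=77, critical_max=70, low_sum=379

[age_days_sum: age_days > 36 AND severity = 'low']
ticket_id=700: ✗
ticket_id=701: ✗
ticket_id=702: ✗
ticket_id=703: ✗
ticket_id=704: ✓ → 77
ticket_id=705: ✗
ticket_id=706: ✗
ticket_id=707: ✗
ticket_id=708: ✗
age_days_sum = 77
—
[critical_max: severity = 'critical']
ticket_id=700: ✗
ticket_id=701: ✗
ticket_id=702: ✗
ticket_id=703: ✗
ticket_id=704: ✗
ticket_id=705: ✓ → 70
ticket_id=706: ✗
ticket_id=707: ✗
ticket_id=708: ✗
critical_max = MAX(70) = 70
—
[low_sum: severity = 'low' OR team IN ('sec', 'db')]
ticket_id=700: ✗
ticket_id=701: ✓ → 81
ticket_id=702: ✓ → 71
ticket_id=703: ✓ → 54
ticket_id=704: ✓ → 77
ticket_id=705: ✓ → 70
ticket_id=706: ✗
ticket_id=707: ✗
ticket_id=708: ✓ → 26
low_sum = 81 + 71 + 54 + 77 + 70 + 26 = 379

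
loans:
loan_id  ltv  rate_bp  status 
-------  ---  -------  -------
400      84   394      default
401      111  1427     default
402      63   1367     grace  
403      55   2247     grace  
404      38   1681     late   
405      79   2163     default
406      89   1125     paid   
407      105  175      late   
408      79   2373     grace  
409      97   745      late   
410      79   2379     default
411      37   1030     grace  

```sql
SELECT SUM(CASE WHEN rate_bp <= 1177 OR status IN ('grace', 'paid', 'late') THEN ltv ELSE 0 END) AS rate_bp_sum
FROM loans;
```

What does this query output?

loan_id=400: ✓ → 84
loan_id=401: ✗
loan_id=402: ✓ → 63
loan_id=403: ✓ → 55
loan_id=404: ✓ → 38
loan_id=405: ✗
loan_id=406: ✓ → 89
loan_id=407: ✓ → 105
loan_id=408: ✓ → 79
loan_id=409: ✓ → 97
loan_id=410: ✗
loan_id=411: ✓ → 37
rate_bp_sum = 84 + 63 + 55 + 38 + 89 + 105 + 79 + 97 + 37 = 647

647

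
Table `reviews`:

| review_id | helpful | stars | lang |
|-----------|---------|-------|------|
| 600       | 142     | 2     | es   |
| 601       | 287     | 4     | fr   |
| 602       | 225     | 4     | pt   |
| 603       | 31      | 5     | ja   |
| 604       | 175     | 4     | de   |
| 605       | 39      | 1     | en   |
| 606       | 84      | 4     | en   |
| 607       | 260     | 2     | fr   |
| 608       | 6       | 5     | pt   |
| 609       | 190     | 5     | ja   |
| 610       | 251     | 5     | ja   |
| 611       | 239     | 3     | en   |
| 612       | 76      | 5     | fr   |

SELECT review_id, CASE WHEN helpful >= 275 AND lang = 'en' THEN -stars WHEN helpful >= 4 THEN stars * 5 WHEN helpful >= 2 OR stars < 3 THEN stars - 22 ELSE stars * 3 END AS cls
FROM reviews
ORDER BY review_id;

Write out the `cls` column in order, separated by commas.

review_id=600: helpful >= 4 → 10
review_id=601: helpful >= 4 → 20
review_id=602: helpful >= 4 → 20
review_id=603: helpful >= 4 → 25
review_id=604: helpful >= 4 → 20
review_id=605: helpful >= 4 → 5
review_id=606: helpful >= 4 → 20
review_id=607: helpful >= 4 → 10
review_id=608: helpful >= 4 → 25
review_id=609: helpful >= 4 → 25
review_id=610: helpful >= 4 → 25
review_id=611: helpful >= 4 → 15
review_id=612: helpful >= 4 → 25

10, 20, 20, 25, 20, 5, 20, 10, 25, 25, 25, 15, 25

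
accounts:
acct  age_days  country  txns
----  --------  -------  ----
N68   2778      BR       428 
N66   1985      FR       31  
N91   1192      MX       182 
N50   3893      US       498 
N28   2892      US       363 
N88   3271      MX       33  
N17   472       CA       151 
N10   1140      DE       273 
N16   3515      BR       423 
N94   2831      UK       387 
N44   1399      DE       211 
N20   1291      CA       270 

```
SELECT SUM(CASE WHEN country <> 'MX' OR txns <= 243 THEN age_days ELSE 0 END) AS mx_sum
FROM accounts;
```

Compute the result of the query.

acct=N68: ✓ → 2778
acct=N66: ✓ → 1985
acct=N91: ✓ → 1192
acct=N50: ✓ → 3893
acct=N28: ✓ → 2892
acct=N88: ✓ → 3271
acct=N17: ✓ → 472
acct=N10: ✓ → 1140
acct=N16: ✓ → 3515
acct=N94: ✓ → 2831
acct=N44: ✓ → 1399
acct=N20: ✓ → 1291
mx_sum = 2778 + 1985 + 1192 + 3893 + 2892 + 3271 + 472 + 1140 + 3515 + 2831 + 1399 + 1291 = 26659

26659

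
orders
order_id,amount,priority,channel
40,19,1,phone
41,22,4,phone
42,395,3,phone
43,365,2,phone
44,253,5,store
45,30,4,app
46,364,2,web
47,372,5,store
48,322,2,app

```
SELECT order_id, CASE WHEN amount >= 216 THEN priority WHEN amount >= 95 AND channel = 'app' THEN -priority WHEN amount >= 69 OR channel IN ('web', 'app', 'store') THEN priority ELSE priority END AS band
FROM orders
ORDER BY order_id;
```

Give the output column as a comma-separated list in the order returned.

order_id=40: ELSE → 1
order_id=41: ELSE → 4
order_id=42: amount >= 216 → 3
order_id=43: amount >= 216 → 2
order_id=44: amount >= 216 → 5
order_id=45: amount >= 69 OR channel IN ('web', 'app', 'store') → 4
order_id=46: amount >= 216 → 2
order_id=47: amount >= 216 → 5
order_id=48: amount >= 216 → 2

1, 4, 3, 2, 5, 4, 2, 5, 2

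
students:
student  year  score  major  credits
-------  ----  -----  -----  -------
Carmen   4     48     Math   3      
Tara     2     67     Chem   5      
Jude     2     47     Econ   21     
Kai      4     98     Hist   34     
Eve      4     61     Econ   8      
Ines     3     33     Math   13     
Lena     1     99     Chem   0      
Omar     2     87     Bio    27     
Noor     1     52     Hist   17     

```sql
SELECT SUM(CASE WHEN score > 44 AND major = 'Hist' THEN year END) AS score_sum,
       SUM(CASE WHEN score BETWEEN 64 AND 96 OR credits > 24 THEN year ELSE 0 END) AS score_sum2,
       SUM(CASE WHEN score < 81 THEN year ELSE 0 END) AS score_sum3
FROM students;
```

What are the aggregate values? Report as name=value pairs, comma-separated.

score_sum=5, score_sum2=8, score_sum3=16

[score_sum: score > 44 AND major = 'Hist']
student=Carmen: ✗
student=Tara: ✗
student=Jude: ✗
student=Kai: ✓ → 4
student=Eve: ✗
student=Ines: ✗
student=Lena: ✗
student=Omar: ✗
student=Noor: ✓ → 1
score_sum = 4 + 1 = 5
—
[score_sum2: score BETWEEN 64 AND 96 OR credits > 24]
student=Carmen: ✗
student=Tara: ✓ → 2
student=Jude: ✗
student=Kai: ✓ → 4
student=Eve: ✗
student=Ines: ✗
student=Lena: ✗
student=Omar: ✓ → 2
student=Noor: ✗
score_sum2 = 2 + 4 + 2 = 8
—
[score_sum3: score < 81]
student=Carmen: ✓ → 4
student=Tara: ✓ → 2
student=Jude: ✓ → 2
student=Kai: ✗
student=Eve: ✓ → 4
student=Ines: ✓ → 3
student=Lena: ✗
student=Omar: ✗
student=Noor: ✓ → 1
score_sum3 = 4 + 2 + 2 + 4 + 3 + 1 = 16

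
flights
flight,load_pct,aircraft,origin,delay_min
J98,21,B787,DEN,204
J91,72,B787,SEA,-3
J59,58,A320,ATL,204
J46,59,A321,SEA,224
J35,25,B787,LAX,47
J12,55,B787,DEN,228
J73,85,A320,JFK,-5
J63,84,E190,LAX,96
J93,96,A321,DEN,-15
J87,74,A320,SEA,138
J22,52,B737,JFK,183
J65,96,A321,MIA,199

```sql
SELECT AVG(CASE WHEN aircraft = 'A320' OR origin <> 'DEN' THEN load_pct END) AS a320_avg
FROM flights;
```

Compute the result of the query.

67.2222222222

flight=J98: ✗
flight=J91: ✓ → 72
flight=J59: ✓ → 58
flight=J46: ✓ → 59
flight=J35: ✓ → 25
flight=J12: ✗
flight=J73: ✓ → 85
flight=J63: ✓ → 84
flight=J93: ✗
flight=J87: ✓ → 74
flight=J22: ✓ → 52
flight=J65: ✓ → 96
a320_avg = (72 + 58 + 59 + 25 + 85 + 84 + 74 + 52 + 96) / 9 = 67.2222222222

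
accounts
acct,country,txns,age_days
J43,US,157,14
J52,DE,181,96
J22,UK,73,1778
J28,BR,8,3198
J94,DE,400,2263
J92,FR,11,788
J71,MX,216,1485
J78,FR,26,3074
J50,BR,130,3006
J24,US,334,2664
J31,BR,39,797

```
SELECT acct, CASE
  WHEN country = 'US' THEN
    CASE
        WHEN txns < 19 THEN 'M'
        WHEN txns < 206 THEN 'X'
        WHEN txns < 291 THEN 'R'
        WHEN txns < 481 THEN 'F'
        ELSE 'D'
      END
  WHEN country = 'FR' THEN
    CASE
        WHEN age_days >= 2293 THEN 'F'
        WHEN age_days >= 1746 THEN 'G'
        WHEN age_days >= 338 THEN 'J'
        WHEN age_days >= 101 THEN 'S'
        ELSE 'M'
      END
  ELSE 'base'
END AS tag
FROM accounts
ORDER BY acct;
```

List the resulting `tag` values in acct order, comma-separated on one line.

acct=J22: country='UK' → outer ELSE → base
acct=J24: country='US' → inner[txns < 481] → F
acct=J28: country='BR' → outer ELSE → base
acct=J31: country='BR' → outer ELSE → base
acct=J43: country='US' → inner[txns < 206] → X
acct=J50: country='BR' → outer ELSE → base
acct=J52: country='DE' → outer ELSE → base
acct=J71: country='MX' → outer ELSE → base
acct=J78: country='FR' → inner[age_days >= 2293] → F
acct=J92: country='FR' → inner[age_days >= 338] → J
acct=J94: country='DE' → outer ELSE → base

base, F, base, base, X, base, base, base, F, J, base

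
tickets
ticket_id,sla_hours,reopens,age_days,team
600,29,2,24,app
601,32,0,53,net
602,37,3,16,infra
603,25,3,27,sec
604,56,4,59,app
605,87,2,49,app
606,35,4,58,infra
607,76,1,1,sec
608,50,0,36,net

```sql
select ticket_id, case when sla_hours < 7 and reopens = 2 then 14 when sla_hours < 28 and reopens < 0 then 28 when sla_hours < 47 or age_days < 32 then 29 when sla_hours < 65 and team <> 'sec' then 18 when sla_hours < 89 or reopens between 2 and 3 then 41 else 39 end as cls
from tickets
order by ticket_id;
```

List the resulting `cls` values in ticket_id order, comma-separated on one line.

ticket_id=600: sla_hours < 47 or age_days < 32 → 29
ticket_id=601: sla_hours < 47 or age_days < 32 → 29
ticket_id=602: sla_hours < 47 or age_days < 32 → 29
ticket_id=603: sla_hours < 47 or age_days < 32 → 29
ticket_id=604: sla_hours < 65 and team <> 'sec' → 18
ticket_id=605: sla_hours < 89 or reopens between 2 and 3 → 41
ticket_id=606: sla_hours < 47 or age_days < 32 → 29
ticket_id=607: sla_hours < 47 or age_days < 32 → 29
ticket_id=608: sla_hours < 65 and team <> 'sec' → 18

29, 29, 29, 29, 18, 41, 29, 29, 18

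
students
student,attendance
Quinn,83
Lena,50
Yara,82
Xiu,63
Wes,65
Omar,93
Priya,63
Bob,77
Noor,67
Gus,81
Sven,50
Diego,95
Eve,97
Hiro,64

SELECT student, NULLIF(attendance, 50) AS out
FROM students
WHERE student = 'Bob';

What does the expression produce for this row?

77

student = Bob: attendance=77.
attendance=77 vs 50: differ → 77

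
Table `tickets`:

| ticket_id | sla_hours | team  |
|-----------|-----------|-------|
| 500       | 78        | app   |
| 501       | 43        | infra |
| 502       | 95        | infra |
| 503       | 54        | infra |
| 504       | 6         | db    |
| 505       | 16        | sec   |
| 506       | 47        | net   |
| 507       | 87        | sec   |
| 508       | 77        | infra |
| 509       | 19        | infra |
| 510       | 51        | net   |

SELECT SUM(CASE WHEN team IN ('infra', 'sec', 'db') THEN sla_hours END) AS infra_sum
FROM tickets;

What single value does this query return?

397

ticket_id=500: ✗
ticket_id=501: ✓ → 43
ticket_id=502: ✓ → 95
ticket_id=503: ✓ → 54
ticket_id=504: ✓ → 6
ticket_id=505: ✓ → 16
ticket_id=506: ✗
ticket_id=507: ✓ → 87
ticket_id=508: ✓ → 77
ticket_id=509: ✓ → 19
ticket_id=510: ✗
infra_sum = 43 + 95 + 54 + 6 + 16 + 87 + 77 + 19 = 397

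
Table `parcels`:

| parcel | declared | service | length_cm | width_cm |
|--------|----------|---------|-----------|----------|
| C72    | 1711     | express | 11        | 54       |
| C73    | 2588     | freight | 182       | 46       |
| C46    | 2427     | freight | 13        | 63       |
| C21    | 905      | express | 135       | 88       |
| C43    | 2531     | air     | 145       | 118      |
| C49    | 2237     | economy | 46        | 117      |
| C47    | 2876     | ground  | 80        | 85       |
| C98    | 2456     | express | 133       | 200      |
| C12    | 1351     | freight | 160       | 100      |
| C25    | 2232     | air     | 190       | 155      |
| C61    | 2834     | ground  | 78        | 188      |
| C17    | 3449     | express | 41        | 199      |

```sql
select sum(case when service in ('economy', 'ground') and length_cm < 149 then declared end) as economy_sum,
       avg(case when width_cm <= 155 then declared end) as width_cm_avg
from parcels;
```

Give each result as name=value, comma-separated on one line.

[economy_sum: service in ('economy', 'ground') and length_cm < 149]
parcel=C72: ✗
parcel=C73: ✗
parcel=C46: ✗
parcel=C21: ✗
parcel=C43: ✗
parcel=C49: ✓ → 2237
parcel=C47: ✓ → 2876
parcel=C98: ✗
parcel=C12: ✗
parcel=C25: ✗
parcel=C61: ✓ → 2834
parcel=C17: ✗
economy_sum = 2237 + 2876 + 2834 = 7947
—
[width_cm_avg: width_cm <= 155]
parcel=C72: ✓ → 1711
parcel=C73: ✓ → 2588
parcel=C46: ✓ → 2427
parcel=C21: ✓ → 905
parcel=C43: ✓ → 2531
parcel=C49: ✓ → 2237
parcel=C47: ✓ → 2876
parcel=C98: ✗
parcel=C12: ✓ → 1351
parcel=C25: ✓ → 2232
parcel=C61: ✗
parcel=C17: ✗
width_cm_avg = (1711 + 2588 + 2427 + 905 + 2531 + 2237 + 2876 + 1351 + 2232) / 9 = 2095.3333333333

economy_sum=7947, width_cm_avg=2095.3333333333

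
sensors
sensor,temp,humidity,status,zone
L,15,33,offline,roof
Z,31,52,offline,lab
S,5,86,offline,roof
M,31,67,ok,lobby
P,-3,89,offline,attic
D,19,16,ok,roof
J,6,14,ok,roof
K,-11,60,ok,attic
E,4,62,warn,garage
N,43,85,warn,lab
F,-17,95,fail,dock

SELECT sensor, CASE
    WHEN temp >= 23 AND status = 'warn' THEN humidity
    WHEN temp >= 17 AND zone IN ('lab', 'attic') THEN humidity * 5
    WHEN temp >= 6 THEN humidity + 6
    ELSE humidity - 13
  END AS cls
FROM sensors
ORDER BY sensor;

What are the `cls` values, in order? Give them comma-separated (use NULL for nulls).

sensor=D: temp >= 6 → 22
sensor=E: ELSE → 49
sensor=F: ELSE → 82
sensor=J: temp >= 6 → 20
sensor=K: ELSE → 47
sensor=L: temp >= 6 → 39
sensor=M: temp >= 6 → 73
sensor=N: temp >= 23 AND status = 'warn' → 85
sensor=P: ELSE → 76
sensor=S: ELSE → 73
sensor=Z: temp >= 17 AND zone IN ('lab', 'attic') → 260

22, 49, 82, 20, 47, 39, 73, 85, 76, 73, 260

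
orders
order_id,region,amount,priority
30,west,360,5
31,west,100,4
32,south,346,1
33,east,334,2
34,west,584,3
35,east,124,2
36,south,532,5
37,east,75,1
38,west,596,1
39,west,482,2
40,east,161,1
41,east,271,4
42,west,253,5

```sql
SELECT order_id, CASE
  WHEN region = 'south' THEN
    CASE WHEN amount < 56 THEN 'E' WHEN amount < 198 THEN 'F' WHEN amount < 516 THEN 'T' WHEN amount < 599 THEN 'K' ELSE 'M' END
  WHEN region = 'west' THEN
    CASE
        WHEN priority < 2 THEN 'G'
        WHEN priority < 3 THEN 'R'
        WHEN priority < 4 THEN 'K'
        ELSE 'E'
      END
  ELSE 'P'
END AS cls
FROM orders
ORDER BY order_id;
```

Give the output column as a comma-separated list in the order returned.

E, E, T, P, K, P, K, P, G, R, P, P, E

order_id=30: region='west' → inner[ELSE] → E
order_id=31: region='west' → inner[ELSE] → E
order_id=32: region='south' → inner[amount < 516] → T
order_id=33: region='east' → outer ELSE → P
order_id=34: region='west' → inner[priority < 4] → K
order_id=35: region='east' → outer ELSE → P
order_id=36: region='south' → inner[amount < 599] → K
order_id=37: region='east' → outer ELSE → P
order_id=38: region='west' → inner[priority < 2] → G
order_id=39: region='west' → inner[priority < 3] → R
order_id=40: region='east' → outer ELSE → P
order_id=41: region='east' → outer ELSE → P
order_id=42: region='west' → inner[ELSE] → E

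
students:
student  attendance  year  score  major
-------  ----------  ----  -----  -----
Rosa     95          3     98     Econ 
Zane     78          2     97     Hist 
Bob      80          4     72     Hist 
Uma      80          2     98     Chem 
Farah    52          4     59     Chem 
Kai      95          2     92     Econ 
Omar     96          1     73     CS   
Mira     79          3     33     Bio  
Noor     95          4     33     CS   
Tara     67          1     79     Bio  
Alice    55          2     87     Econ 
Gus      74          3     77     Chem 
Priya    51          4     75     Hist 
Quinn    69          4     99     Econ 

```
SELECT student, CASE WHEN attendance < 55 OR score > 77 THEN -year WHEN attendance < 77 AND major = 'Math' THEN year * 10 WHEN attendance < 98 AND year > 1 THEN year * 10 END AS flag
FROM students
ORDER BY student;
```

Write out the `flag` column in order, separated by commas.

student=Alice: attendance < 55 OR score > 77 → -2
student=Bob: attendance < 98 AND year > 1 → 40
student=Farah: attendance < 55 OR score > 77 → -4
student=Gus: attendance < 98 AND year > 1 → 30
student=Kai: attendance < 55 OR score > 77 → -2
student=Mira: attendance < 98 AND year > 1 → 30
student=Noor: attendance < 98 AND year > 1 → 40
student=Omar: (no match → NULL) → NULL
student=Priya: attendance < 55 OR score > 77 → -4
student=Quinn: attendance < 55 OR score > 77 → -4
student=Rosa: attendance < 55 OR score > 77 → -3
student=Tara: attendance < 55 OR score > 77 → -1
student=Uma: attendance < 55 OR score > 77 → -2
student=Zane: attendance < 55 OR score > 77 → -2

-2, 40, -4, 30, -2, 30, 40, NULL, -4, -4, -3, -1, -2, -2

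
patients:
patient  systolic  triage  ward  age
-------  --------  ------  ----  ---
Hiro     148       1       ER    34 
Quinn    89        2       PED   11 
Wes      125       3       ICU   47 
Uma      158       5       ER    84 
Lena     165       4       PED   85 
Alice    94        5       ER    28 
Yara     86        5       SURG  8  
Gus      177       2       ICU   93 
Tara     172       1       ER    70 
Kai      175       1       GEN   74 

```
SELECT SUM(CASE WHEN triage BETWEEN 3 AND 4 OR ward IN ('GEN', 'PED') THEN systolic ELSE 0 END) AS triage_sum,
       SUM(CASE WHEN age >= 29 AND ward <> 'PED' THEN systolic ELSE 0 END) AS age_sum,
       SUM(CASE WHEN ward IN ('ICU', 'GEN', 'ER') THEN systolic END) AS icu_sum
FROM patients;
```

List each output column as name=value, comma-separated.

[triage_sum: triage BETWEEN 3 AND 4 OR ward IN ('GEN', 'PED')]
patient=Hiro: ✗
patient=Quinn: ✓ → 89
patient=Wes: ✓ → 125
patient=Uma: ✗
patient=Lena: ✓ → 165
patient=Alice: ✗
patient=Yara: ✗
patient=Gus: ✗
patient=Tara: ✗
patient=Kai: ✓ → 175
triage_sum = 89 + 125 + 165 + 175 = 554
—
[age_sum: age >= 29 AND ward <> 'PED']
patient=Hiro: ✓ → 148
patient=Quinn: ✗
patient=Wes: ✓ → 125
patient=Uma: ✓ → 158
patient=Lena: ✗
patient=Alice: ✗
patient=Yara: ✗
patient=Gus: ✓ → 177
patient=Tara: ✓ → 172
patient=Kai: ✓ → 175
age_sum = 148 + 125 + 158 + 177 + 172 + 175 = 955
—
[icu_sum: ward IN ('ICU', 'GEN', 'ER')]
patient=Hiro: ✓ → 148
patient=Quinn: ✗
patient=Wes: ✓ → 125
patient=Uma: ✓ → 158
patient=Lena: ✗
patient=Alice: ✓ → 94
patient=Yara: ✗
patient=Gus: ✓ → 177
patient=Tara: ✓ → 172
patient=Kai: ✓ → 175
icu_sum = 148 + 125 + 158 + 94 + 177 + 172 + 175 = 1049

triage_sum=554, age_sum=955, icu_sum=1049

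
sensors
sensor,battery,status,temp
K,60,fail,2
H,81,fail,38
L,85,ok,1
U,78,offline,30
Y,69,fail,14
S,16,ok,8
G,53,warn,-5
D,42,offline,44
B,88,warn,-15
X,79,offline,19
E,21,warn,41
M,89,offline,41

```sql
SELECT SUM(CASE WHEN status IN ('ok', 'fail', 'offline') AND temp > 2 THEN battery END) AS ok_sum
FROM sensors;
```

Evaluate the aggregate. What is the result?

sensor=K: ✗
sensor=H: ✓ → 81
sensor=L: ✗
sensor=U: ✓ → 78
sensor=Y: ✓ → 69
sensor=S: ✓ → 16
sensor=G: ✗
sensor=D: ✓ → 42
sensor=B: ✗
sensor=X: ✓ → 79
sensor=E: ✗
sensor=M: ✓ → 89
ok_sum = 81 + 78 + 69 + 16 + 42 + 79 + 89 = 454

454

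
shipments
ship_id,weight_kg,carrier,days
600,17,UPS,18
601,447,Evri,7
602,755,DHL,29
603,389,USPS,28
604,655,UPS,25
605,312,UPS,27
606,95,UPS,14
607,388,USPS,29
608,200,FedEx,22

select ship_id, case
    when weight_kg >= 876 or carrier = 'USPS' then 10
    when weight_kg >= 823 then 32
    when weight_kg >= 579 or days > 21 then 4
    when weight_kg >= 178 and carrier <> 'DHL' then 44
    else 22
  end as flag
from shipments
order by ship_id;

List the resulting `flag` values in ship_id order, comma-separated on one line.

22, 44, 4, 10, 4, 4, 22, 10, 4

ship_id=600: ELSE → 22
ship_id=601: weight_kg >= 178 and carrier <> 'DHL' → 44
ship_id=602: weight_kg >= 579 or days > 21 → 4
ship_id=603: weight_kg >= 876 or carrier = 'USPS' → 10
ship_id=604: weight_kg >= 579 or days > 21 → 4
ship_id=605: weight_kg >= 579 or days > 21 → 4
ship_id=606: ELSE → 22
ship_id=607: weight_kg >= 876 or carrier = 'USPS' → 10
ship_id=608: weight_kg >= 579 or days > 21 → 4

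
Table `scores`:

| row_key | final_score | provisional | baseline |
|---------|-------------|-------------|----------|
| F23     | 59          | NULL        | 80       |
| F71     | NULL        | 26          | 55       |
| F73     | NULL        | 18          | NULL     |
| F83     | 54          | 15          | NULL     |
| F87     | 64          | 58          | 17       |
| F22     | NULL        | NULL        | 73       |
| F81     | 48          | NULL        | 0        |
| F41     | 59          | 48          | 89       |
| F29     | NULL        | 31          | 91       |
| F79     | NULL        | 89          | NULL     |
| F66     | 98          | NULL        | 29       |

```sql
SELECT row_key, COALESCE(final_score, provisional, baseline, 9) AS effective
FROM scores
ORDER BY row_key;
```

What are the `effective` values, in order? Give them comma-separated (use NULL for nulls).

73, 59, 31, 59, 98, 26, 18, 89, 48, 54, 64

row_key=F22: final_score=NULL, provisional=NULL, baseline=73 → 73
row_key=F23: final_score=59 → 59
row_key=F29: final_score=NULL, provisional=31 → 31
row_key=F41: final_score=59 → 59
row_key=F66: final_score=98 → 98
row_key=F71: final_score=NULL, provisional=26 → 26
row_key=F73: final_score=NULL, provisional=18 → 18
row_key=F79: final_score=NULL, provisional=89 → 89
row_key=F81: final_score=48 → 48
row_key=F83: final_score=54 → 54
row_key=F87: final_score=64 → 64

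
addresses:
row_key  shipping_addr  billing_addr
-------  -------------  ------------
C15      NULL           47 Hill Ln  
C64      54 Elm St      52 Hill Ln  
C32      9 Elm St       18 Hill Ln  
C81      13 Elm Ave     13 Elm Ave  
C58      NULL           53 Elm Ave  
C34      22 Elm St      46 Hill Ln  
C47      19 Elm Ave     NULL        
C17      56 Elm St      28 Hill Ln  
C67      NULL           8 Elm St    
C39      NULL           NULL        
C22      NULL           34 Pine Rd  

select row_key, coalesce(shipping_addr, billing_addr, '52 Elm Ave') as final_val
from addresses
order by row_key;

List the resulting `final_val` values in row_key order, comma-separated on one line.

row_key=C15: shipping_addr=NULL, billing_addr=47 Hill Ln → 47 Hill Ln
row_key=C17: shipping_addr=56 Elm St → 56 Elm St
row_key=C22: shipping_addr=NULL, billing_addr=34 Pine Rd → 34 Pine Rd
row_key=C32: shipping_addr=9 Elm St → 9 Elm St
row_key=C34: shipping_addr=22 Elm St → 22 Elm St
row_key=C39: shipping_addr=NULL, billing_addr=NULL, → literal 52 Elm Ave → 52 Elm Ave
row_key=C47: shipping_addr=19 Elm Ave → 19 Elm Ave
row_key=C58: shipping_addr=NULL, billing_addr=53 Elm Ave → 53 Elm Ave
row_key=C64: shipping_addr=54 Elm St → 54 Elm St
row_key=C67: shipping_addr=NULL, billing_addr=8 Elm St → 8 Elm St
row_key=C81: shipping_addr=13 Elm Ave → 13 Elm Ave

47 Hill Ln, 56 Elm St, 34 Pine Rd, 9 Elm St, 22 Elm St, 52 Elm Ave, 19 Elm Ave, 53 Elm Ave, 54 Elm St, 8 Elm St, 13 Elm Ave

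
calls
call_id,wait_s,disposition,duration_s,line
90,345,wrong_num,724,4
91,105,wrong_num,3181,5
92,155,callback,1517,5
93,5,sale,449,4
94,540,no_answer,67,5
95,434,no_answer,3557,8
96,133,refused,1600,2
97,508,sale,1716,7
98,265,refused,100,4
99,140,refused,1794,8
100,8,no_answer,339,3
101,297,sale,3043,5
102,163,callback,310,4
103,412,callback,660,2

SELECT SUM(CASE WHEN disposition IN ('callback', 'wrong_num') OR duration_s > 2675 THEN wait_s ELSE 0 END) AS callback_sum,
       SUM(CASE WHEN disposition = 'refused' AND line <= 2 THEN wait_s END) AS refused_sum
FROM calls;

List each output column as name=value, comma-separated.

[callback_sum: disposition IN ('callback', 'wrong_num') OR duration_s > 2675]
call_id=90: ✓ → 345
call_id=91: ✓ → 105
call_id=92: ✓ → 155
call_id=93: ✗
call_id=94: ✗
call_id=95: ✓ → 434
call_id=96: ✗
call_id=97: ✗
call_id=98: ✗
call_id=99: ✗
call_id=100: ✗
call_id=101: ✓ → 297
call_id=102: ✓ → 163
call_id=103: ✓ → 412
callback_sum = 345 + 105 + 155 + 434 + 297 + 163 + 412 = 1911
—
[refused_sum: disposition = 'refused' AND line <= 2]
call_id=90: ✗
call_id=91: ✗
call_id=92: ✗
call_id=93: ✗
call_id=94: ✗
call_id=95: ✗
call_id=96: ✓ → 133
call_id=97: ✗
call_id=98: ✗
call_id=99: ✗
call_id=100: ✗
call_id=101: ✗
call_id=102: ✗
call_id=103: ✗
refused_sum = 133

callback_sum=1911, refused_sum=133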